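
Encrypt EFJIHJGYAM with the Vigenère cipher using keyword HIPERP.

LNYMYYNGPQ

Repeat the key across the message: HIPERPHIPE
E(4)+H(7): 11 → L
F(5)+I(8): 13 → N
J(9)+P(15): 24 → Y
I(8)+E(4): 12 → M
H(7)+R(17): 24 → Y
J(9)+P(15): 24 → Y
G(6)+H(7): 13 → N
Y(24)+I(8): 32≡6 → G
A(0)+P(15): 15 → P
M(12)+E(4): 16 → Q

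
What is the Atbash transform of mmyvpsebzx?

nnbekhvyac

m(12) → n(13)
m(12) → n(13)
y(24) → b(1)
v(21) → e(4)
p(15) → k(10)
s(18) → h(7)
e(4) → v(21)
b(1) → y(24)
z(25) → a(0)
x(23) → c(2)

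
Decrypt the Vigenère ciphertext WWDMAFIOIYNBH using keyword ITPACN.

Repeat the key across the ciphertext: ITPACNITPACNI
W(22)−I(8): 14 → O
W(22)−T(19): 3 → D
D(3)−P(15): -12≡14 → O
M(12)−A(0): 12 → M
A(0)−C(2): -2≡24 → Y
F(5)−N(13): -8≡18 → S
I(8)−I(8): 0 → A
O(14)−T(19): -5≡21 → V
I(8)−P(15): -7≡19 → T
Y(24)−A(0): 24 → Y
N(13)−C(2): 11 → L
B(1)−N(13): -12≡14 → O
H(7)−I(8): -1≡25 → Z

ODOMYSAVTYLOZ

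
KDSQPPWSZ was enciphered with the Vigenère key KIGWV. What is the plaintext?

Repeat the key across the ciphertext: KIGWVKIGW
K(10)−K(10): 0 → A
D(3)−I(8): -5≡21 → V
S(18)−G(6): 12 → M
Q(16)−W(22): -6≡20 → U
P(15)−V(21): -6≡20 → U
P(15)−K(10): 5 → F
W(22)−I(8): 14 → O
S(18)−G(6): 12 → M
Z(25)−W(22): 3 → D

AVMUUFOMD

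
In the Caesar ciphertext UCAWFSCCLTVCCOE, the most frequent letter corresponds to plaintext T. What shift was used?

The most frequent ciphertext letter is C (appears 5 times).
C is position 2; T is position 19.
Shift = -17≡9.

9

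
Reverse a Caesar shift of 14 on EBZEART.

E(4): 4−14=-10≡16 → Q
B(1): 1−14=-13≡13 → N
Z(25): 25−14=11 → L
E(4): 4−14=-10≡16 → Q
A(0): 0−14=-14≡12 → M
R(17): 17−14=3 → D
T(19): 19−14=5 → F

QNLQMDF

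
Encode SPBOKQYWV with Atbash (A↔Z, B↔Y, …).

HKYLPJBDE

S(18) → H(7)
P(15) → K(10)
B(1) → Y(24)
O(14) → L(11)
K(10) → P(15)
Q(16) → J(9)
Y(24) → B(1)
W(22) → D(3)
V(21) → E(4)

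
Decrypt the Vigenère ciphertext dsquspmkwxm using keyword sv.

Repeat the key across the ciphertext: svsvsvsvsvs
d(3)−s(18): -15≡11 → l
s(18)−v(21): -3≡23 → x
q(16)−s(18): -2≡24 → y
u(20)−v(21): -1≡25 → z
s(18)−s(18): 0 → a
p(15)−v(21): -6≡20 → u
m(12)−s(18): -6≡20 → u
k(10)−v(21): -11≡15 → p
w(22)−s(18): 4 → e
x(23)−v(21): 2 → c
m(12)−s(18): -6≡20 → u

lxyzauupecu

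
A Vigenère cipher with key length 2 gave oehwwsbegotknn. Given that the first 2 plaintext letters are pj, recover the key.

zv

Subtract each crib letter from the matching ciphertext letter (mod 26):
o(14)−p(15)=-1≡25 → z
e(4)−j(9)=-5≡21 → v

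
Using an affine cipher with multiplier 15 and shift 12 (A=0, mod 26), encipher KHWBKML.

GNEBGKV

K(10): 15·10+12=162≡6 → G
H(7): 15·7+12=117≡13 → N
W(22): 15·22+12=342≡4 → E
B(1): 15·1+12=27≡1 → B
K(10): 15·10+12=162≡6 → G
M(12): 15·12+12=192≡10 → K
L(11): 15·11+12=177≡21 → V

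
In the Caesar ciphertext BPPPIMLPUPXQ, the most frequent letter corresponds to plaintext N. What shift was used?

The most frequent ciphertext letter is P (appears 5 times).
P is position 15; N is position 13.
Shift = 2.

2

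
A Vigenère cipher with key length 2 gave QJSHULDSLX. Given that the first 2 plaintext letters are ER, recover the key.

MS

Subtract each crib letter from the matching ciphertext letter (mod 26):
Q(16)−E(4)=12 → M
J(9)−R(17)=-8≡18 → S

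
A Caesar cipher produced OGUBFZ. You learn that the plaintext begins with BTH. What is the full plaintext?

BTHOSM

From the crib: O(14)−B(1)=13, so the shift is 13.
Subtract 13 from each ciphertext letter:
O(14): 14−13=1 → B
G(6): 6−13=-7≡19 → T
U(20): 20−13=7 → H
B(1): 1−13=-12≡14 → O
F(5): 5−13=-8≡18 → S
Z(25): 25−13=12 → M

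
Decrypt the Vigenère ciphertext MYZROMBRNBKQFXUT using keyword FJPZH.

Repeat the key across the ciphertext: FJPZHFJPZHFJPZHF
M(12)−F(5): 7 → H
Y(24)−J(9): 15 → P
Z(25)−P(15): 10 → K
R(17)−Z(25): -8≡18 → S
O(14)−H(7): 7 → H
M(12)−F(5): 7 → H
B(1)−J(9): -8≡18 → S
R(17)−P(15): 2 → C
N(13)−Z(25): -12≡14 → O
B(1)−H(7): -6≡20 → U
K(10)−F(5): 5 → F
Q(16)−J(9): 7 → H
F(5)−P(15): -10≡16 → Q
X(23)−Z(25): -2≡24 → Y
U(20)−H(7): 13 → N
T(19)−F(5): 14 → O

HPKSHHSCOUFHQYNO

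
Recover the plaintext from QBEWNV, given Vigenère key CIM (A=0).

OTSUFJ

Repeat the key across the ciphertext: CIMCIM
Q(16)−C(2): 14 → O
B(1)−I(8): -7≡19 → T
E(4)−M(12): -8≡18 → S
W(22)−C(2): 20 → U
N(13)−I(8): 5 → F
V(21)−M(12): 9 → J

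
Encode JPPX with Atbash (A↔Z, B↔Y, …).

J(9) → Q(16)
P(15) → K(10)
P(15) → K(10)
X(23) → C(2)

QKKC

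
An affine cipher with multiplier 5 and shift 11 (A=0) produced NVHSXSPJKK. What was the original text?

QCURSRGKFF

The inverse of 5 mod 26 is 21, since 5·21=105≡1. Apply D(y)=21·(y−11) mod 26:
N(13): 21·(13−11)=42≡16 → Q
V(21): 21·(21−11)=210≡2 → C
H(7): 21·(7−11)=-84≡20 → U
S(18): 21·(18−11)=147≡17 → R
X(23): 21·(23−11)=252≡18 → S
S(18): 21·(18−11)=147≡17 → R
P(15): 21·(15−11)=84≡6 → G
J(9): 21·(9−11)=-42≡10 → K
K(10): 21·(10−11)=-21≡5 → F
K(10): 21·(10−11)=-21≡5 → F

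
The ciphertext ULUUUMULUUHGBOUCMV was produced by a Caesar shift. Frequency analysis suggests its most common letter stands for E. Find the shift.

16

The most frequent ciphertext letter is U (appears 8 times).
U is position 20; E is position 4.
Shift = 16.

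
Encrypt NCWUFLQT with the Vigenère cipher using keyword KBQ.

Repeat the key across the message: KBQKBQKB
N(13)+K(10): 23 → X
C(2)+B(1): 3 → D
W(22)+Q(16): 38≡12 → M
U(20)+K(10): 30≡4 → E
F(5)+B(1): 6 → G
L(11)+Q(16): 27≡1 → B
Q(16)+K(10): 26≡0 → A
T(19)+B(1): 20 → U

XDMEGBAU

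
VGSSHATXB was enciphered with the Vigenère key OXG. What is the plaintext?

HJMEKUFAV

Repeat the key across the ciphertext: OXGOXGOXG
V(21)−O(14): 7 → H
G(6)−X(23): -17≡9 → J
S(18)−G(6): 12 → M
S(18)−O(14): 4 → E
H(7)−X(23): -16≡10 → K
A(0)−G(6): -6≡20 → U
T(19)−O(14): 5 → F
X(23)−X(23): 0 → A
B(1)−G(6): -5≡21 → V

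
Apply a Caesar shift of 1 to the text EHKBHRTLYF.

E(4): 4+1=5 → F
H(7): 7+1=8 → I
K(10): 10+1=11 → L
B(1): 1+1=2 → C
H(7): 7+1=8 → I
R(17): 17+1=18 → S
T(19): 19+1=20 → U
L(11): 11+1=12 → M
Y(24): 24+1=25 → Z
F(5): 5+1=6 → G

FILCISUMZG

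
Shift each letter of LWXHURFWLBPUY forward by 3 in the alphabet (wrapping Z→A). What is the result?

OZAKXUIZOESXB

L(11): 11+3=14 → O
W(22): 22+3=25 → Z
X(23): 23+3=26≡0 → A
H(7): 7+3=10 → K
U(20): 20+3=23 → X
R(17): 17+3=20 → U
F(5): 5+3=8 → I
W(22): 22+3=25 → Z
L(11): 11+3=14 → O
B(1): 1+3=4 → E
P(15): 15+3=18 → S
U(20): 20+3=23 → X
Y(24): 24+3=27≡1 → B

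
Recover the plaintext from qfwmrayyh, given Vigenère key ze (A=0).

Repeat the key across the ciphertext: zezezezez
q(16)−z(25): -9≡17 → r
f(5)−e(4): 1 → b
w(22)−z(25): -3≡23 → x
m(12)−e(4): 8 → i
r(17)−z(25): -8≡18 → s
a(0)−e(4): -4≡22 → w
y(24)−z(25): -1≡25 → z
y(24)−e(4): 20 → u
h(7)−z(25): -18≡8 → i

rbxiswzui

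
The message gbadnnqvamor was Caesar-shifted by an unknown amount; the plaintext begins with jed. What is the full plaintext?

jedgqqtydpru

From the crib: g(6)−j(9)=-3≡23, so the shift is 23.
Subtract 23 from each ciphertext letter:
g(6): 6−23=-17≡9 → j
b(1): 1−23=-22≡4 → e
a(0): 0−23=-23≡3 → d
d(3): 3−23=-20≡6 → g
n(13): 13−23=-10≡16 → q
n(13): 13−23=-10≡16 → q
q(16): 16−23=-7≡19 → t
v(21): 21−23=-2≡24 → y
a(0): 0−23=-23≡3 → d
m(12): 12−23=-11≡15 → p
o(14): 14−23=-9≡17 → r
r(17): 17−23=-6≡20 → u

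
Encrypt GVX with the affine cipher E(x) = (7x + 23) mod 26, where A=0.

NOC

G(6): 7·6+23=65≡13 → N
V(21): 7·21+23=170≡14 → O
X(23): 7·23+23=184≡2 → C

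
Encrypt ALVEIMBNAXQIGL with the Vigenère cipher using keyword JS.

JDEWREKFJPZAPD

Repeat the key across the message: JSJSJSJSJSJSJS
A(0)+J(9): 9 → J
L(11)+S(18): 29≡3 → D
V(21)+J(9): 30≡4 → E
E(4)+S(18): 22 → W
I(8)+J(9): 17 → R
M(12)+S(18): 30≡4 → E
B(1)+J(9): 10 → K
N(13)+S(18): 31≡5 → F
A(0)+J(9): 9 → J
X(23)+S(18): 41≡15 → P
Q(16)+J(9): 25 → Z
I(8)+S(18): 26≡0 → A
G(6)+J(9): 15 → P
L(11)+S(18): 29≡3 → D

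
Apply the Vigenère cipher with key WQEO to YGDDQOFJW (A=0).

UWHRMEJXS

Repeat the key across the message: WQEOWQEOW
Y(24)+W(22): 46≡20 → U
G(6)+Q(16): 22 → W
D(3)+E(4): 7 → H
D(3)+O(14): 17 → R
Q(16)+W(22): 38≡12 → M
O(14)+Q(16): 30≡4 → E
F(5)+E(4): 9 → J
J(9)+O(14): 23 → X
W(22)+W(22): 44≡18 → S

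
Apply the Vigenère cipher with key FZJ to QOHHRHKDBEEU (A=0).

Repeat the key across the message: FZJFZJFZJFZJ
Q(16)+F(5): 21 → V
O(14)+Z(25): 39≡13 → N
H(7)+J(9): 16 → Q
H(7)+F(5): 12 → M
R(17)+Z(25): 42≡16 → Q
H(7)+J(9): 16 → Q
K(10)+F(5): 15 → P
D(3)+Z(25): 28≡2 → C
B(1)+J(9): 10 → K
E(4)+F(5): 9 → J
E(4)+Z(25): 29≡3 → D
U(20)+J(9): 29≡3 → D

VNQMQQPCKJDD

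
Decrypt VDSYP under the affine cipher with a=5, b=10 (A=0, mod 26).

The inverse of 5 mod 26 is 21, since 5·21=105≡1. Apply D(y)=21·(y−10) mod 26:
V(21): 21·(21−10)=231≡23 → X
D(3): 21·(3−10)=-147≡9 → J
S(18): 21·(18−10)=168≡12 → M
Y(24): 21·(24−10)=294≡8 → I
P(15): 21·(15−10)=105≡1 → B

XJMIB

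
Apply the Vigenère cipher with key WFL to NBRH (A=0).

Repeat the key across the message: WFLW
N(13)+W(22): 35≡9 → J
B(1)+F(5): 6 → G
R(17)+L(11): 28≡2 → C
H(7)+W(22): 29≡3 → D

JGCD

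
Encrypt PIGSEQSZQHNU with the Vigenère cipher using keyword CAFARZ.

Repeat the key across the message: CAFARZCAFARZ
P(15)+C(2): 17 → R
I(8)+A(0): 8 → I
G(6)+F(5): 11 → L
S(18)+A(0): 18 → S
E(4)+R(17): 21 → V
Q(16)+Z(25): 41≡15 → P
S(18)+C(2): 20 → U
Z(25)+A(0): 25 → Z
Q(16)+F(5): 21 → V
H(7)+A(0): 7 → H
N(13)+R(17): 30≡4 → E
U(20)+Z(25): 45≡19 → T

RILSVPUZVHET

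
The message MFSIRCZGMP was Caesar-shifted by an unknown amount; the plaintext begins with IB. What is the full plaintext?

From the crib: M(12)−I(8)=4, so the shift is 4.
Subtract 4 from each ciphertext letter:
M(12): 12−4=8 → I
F(5): 5−4=1 → B
S(18): 18−4=14 → O
I(8): 8−4=4 → E
R(17): 17−4=13 → N
C(2): 2−4=-2≡24 → Y
Z(25): 25−4=21 → V
G(6): 6−4=2 → C
M(12): 12−4=8 → I
P(15): 15−4=11 → L

IBOENYVCIL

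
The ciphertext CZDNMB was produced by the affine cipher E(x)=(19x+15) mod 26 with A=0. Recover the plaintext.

NGYETC

The inverse of 19 mod 26 is 11, since 19·11=209≡1. Apply D(y)=11·(y−15) mod 26:
C(2): 11·(2−15)=-143≡13 → N
Z(25): 11·(25−15)=110≡6 → G
D(3): 11·(3−15)=-132≡24 → Y
N(13): 11·(13−15)=-22≡4 → E
M(12): 11·(12−15)=-33≡19 → T
B(1): 11·(1−15)=-154≡2 → C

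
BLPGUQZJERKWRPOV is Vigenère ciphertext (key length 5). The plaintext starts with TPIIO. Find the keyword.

Subtract each crib letter from the matching ciphertext letter (mod 26):
B(1)−T(19)=-18≡8 → I
L(11)−P(15)=-4≡22 → W
P(15)−I(8)=7 → H
G(6)−I(8)=-2≡24 → Y
U(20)−O(14)=6 → G

IWHYG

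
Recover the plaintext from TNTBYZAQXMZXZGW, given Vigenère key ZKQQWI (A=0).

UDDLCRBGHWDPAWG

Repeat the key across the ciphertext: ZKQQWIZKQQWIZKQ
T(19)−Z(25): -6≡20 → U
N(13)−K(10): 3 → D
T(19)−Q(16): 3 → D
B(1)−Q(16): -15≡11 → L
Y(24)−W(22): 2 → C
Z(25)−I(8): 17 → R
A(0)−Z(25): -25≡1 → B
Q(16)−K(10): 6 → G
X(23)−Q(16): 7 → H
M(12)−Q(16): -4≡22 → W
Z(25)−W(22): 3 → D
X(23)−I(8): 15 → P
Z(25)−Z(25): 0 → A
G(6)−K(10): -4≡22 → W
W(22)−Q(16): 6 → G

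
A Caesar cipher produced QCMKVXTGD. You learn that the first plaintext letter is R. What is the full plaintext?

RDNLWYUHE

From the crib: Q(16)−R(17)=-1≡25, so the shift is 25.
Subtract 25 from each ciphertext letter:
Q(16): 16−25=-9≡17 → R
C(2): 2−25=-23≡3 → D
M(12): 12−25=-13≡13 → N
K(10): 10−25=-15≡11 → L
V(21): 21−25=-4≡22 → W
X(23): 23−25=-2≡24 → Y
T(19): 19−25=-6≡20 → U
G(6): 6−25=-19≡7 → H
D(3): 3−25=-22≡4 → E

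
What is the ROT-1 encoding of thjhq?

uikir

t(19): 19+1=20 → u
h(7): 7+1=8 → i
j(9): 9+1=10 → k
h(7): 7+1=8 → i
q(16): 16+1=17 → r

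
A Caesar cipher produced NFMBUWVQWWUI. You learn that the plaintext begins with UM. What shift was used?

19

From the crib: N(13)−U(20)=-7≡19, so the shift is 19.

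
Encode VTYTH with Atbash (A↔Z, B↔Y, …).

V(21) → E(4)
T(19) → G(6)
Y(24) → B(1)
T(19) → G(6)
H(7) → S(18)

EGBGS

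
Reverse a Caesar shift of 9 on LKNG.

L(11): 11−9=2 → C
K(10): 10−9=1 → B
N(13): 13−9=4 → E
G(6): 6−9=-3≡23 → X

CBEX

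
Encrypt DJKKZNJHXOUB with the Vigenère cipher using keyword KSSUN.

Repeat the key across the message: KSSUNKSSUNKS
D(3)+K(10): 13 → N
J(9)+S(18): 27≡1 → B
K(10)+S(18): 28≡2 → C
K(10)+U(20): 30≡4 → E
Z(25)+N(13): 38≡12 → M
N(13)+K(10): 23 → X
J(9)+S(18): 27≡1 → B
H(7)+S(18): 25 → Z
X(23)+U(20): 43≡17 → R
O(14)+N(13): 27≡1 → B
U(20)+K(10): 30≡4 → E
B(1)+S(18): 19 → T

NBCEMXBZRBET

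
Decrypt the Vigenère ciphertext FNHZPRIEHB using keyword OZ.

ROTABSUFTC

Repeat the key across the ciphertext: OZOZOZOZOZ
F(5)−O(14): -9≡17 → R
N(13)−Z(25): -12≡14 → O
H(7)−O(14): -7≡19 → T
Z(25)−Z(25): 0 → A
P(15)−O(14): 1 → B
R(17)−Z(25): -8≡18 → S
I(8)−O(14): -6≡20 → U
E(4)−Z(25): -21≡5 → F
H(7)−O(14): -7≡19 → T
B(1)−Z(25): -24≡2 → C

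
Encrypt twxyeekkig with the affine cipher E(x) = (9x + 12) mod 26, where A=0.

t(19): 9·19+12=183≡1 → b
w(22): 9·22+12=210≡2 → c
x(23): 9·23+12=219≡11 → l
y(24): 9·24+12=228≡20 → u
e(4): 9·4+12=48≡22 → w
e(4): 9·4+12=48≡22 → w
k(10): 9·10+12=102≡24 → y
k(10): 9·10+12=102≡24 → y
i(8): 9·8+12=84≡6 → g
g(6): 9·6+12=66≡14 → o

bcluwwyygo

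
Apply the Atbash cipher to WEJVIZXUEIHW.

W(22) → D(3)
E(4) → V(21)
J(9) → Q(16)
V(21) → E(4)
I(8) → R(17)
Z(25) → A(0)
X(23) → C(2)
U(20) → F(5)
E(4) → V(21)
I(8) → R(17)
H(7) → S(18)
W(22) → D(3)

DVQERACFVRSD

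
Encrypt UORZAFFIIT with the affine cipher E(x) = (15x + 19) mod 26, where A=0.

HVOETQQJJS

U(20): 15·20+19=319≡7 → H
O(14): 15·14+19=229≡21 → V
R(17): 15·17+19=274≡14 → O
Z(25): 15·25+19=394≡4 → E
A(0): 15·0+19=19 → T
F(5): 15·5+19=94≡16 → Q
F(5): 15·5+19=94≡16 → Q
I(8): 15·8+19=139≡9 → J
I(8): 15·8+19=139≡9 → J
T(19): 15·19+19=304≡18 → S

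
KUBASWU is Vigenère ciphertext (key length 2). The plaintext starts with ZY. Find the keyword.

LW

Subtract each crib letter from the matching ciphertext letter (mod 26):
K(10)−Z(25)=-15≡11 → L
U(20)−Y(24)=-4≡22 → W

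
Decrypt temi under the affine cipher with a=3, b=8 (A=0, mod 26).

vqka

The inverse of 3 mod 26 is 9, since 3·9=27≡1. Apply D(y)=9·(y−8) mod 26:
t(19): 9·(19−8)=99≡21 → v
e(4): 9·(4−8)=-36≡16 → q
m(12): 9·(12−8)=36≡10 → k
i(8): 9·(8−8)=0 → a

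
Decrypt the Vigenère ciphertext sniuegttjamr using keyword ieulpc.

Repeat the key across the ciphertext: ieulpcieulpc
s(18)−i(8): 10 → k
n(13)−e(4): 9 → j
i(8)−u(20): -12≡14 → o
u(20)−l(11): 9 → j
e(4)−p(15): -11≡15 → p
g(6)−c(2): 4 → e
t(19)−i(8): 11 → l
t(19)−e(4): 15 → p
j(9)−u(20): -11≡15 → p
a(0)−l(11): -11≡15 → p
m(12)−p(15): -3≡23 → x
r(17)−c(2): 15 → p

kjojpelpppxp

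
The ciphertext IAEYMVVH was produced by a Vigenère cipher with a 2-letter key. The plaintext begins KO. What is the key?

Subtract each crib letter from the matching ciphertext letter (mod 26):
I(8)−K(10)=-2≡24 → Y
A(0)−O(14)=-14≡12 → M

YM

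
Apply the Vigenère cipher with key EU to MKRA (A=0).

Repeat the key across the message: EUEU
M(12)+E(4): 16 → Q
K(10)+U(20): 30≡4 → E
R(17)+E(4): 21 → V
A(0)+U(20): 20 → U

QEVU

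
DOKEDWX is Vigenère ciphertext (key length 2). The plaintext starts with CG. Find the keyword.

Subtract each crib letter from the matching ciphertext letter (mod 26):
D(3)−C(2)=1 → B
O(14)−G(6)=8 → I

BI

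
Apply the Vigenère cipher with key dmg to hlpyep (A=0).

Repeat the key across the message: dmgdmg
h(7)+d(3): 10 → k
l(11)+m(12): 23 → x
p(15)+g(6): 21 → v
y(24)+d(3): 27≡1 → b
e(4)+m(12): 16 → q
p(15)+g(6): 21 → v

kxvbqv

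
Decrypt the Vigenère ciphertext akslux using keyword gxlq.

Repeat the key across the ciphertext: gxlqgx
a(0)−g(6): -6≡20 → u
k(10)−x(23): -13≡13 → n
s(18)−l(11): 7 → h
l(11)−q(16): -5≡21 → v
u(20)−g(6): 14 → o
x(23)−x(23): 0 → a

unhvoa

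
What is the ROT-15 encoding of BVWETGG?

B(1): 1+15=16 → Q
V(21): 21+15=36≡10 → K
W(22): 22+15=37≡11 → L
E(4): 4+15=19 → T
T(19): 19+15=34≡8 → I
G(6): 6+15=21 → V
G(6): 6+15=21 → V

QKLTIVV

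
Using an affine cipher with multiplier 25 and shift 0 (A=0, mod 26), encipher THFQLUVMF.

T(19): 25·19+0=475≡7 → H
H(7): 25·7+0=175≡19 → T
F(5): 25·5+0=125≡21 → V
Q(16): 25·16+0=400≡10 → K
L(11): 25·11+0=275≡15 → P
U(20): 25·20+0=500≡6 → G
V(21): 25·21+0=525≡5 → F
M(12): 25·12+0=300≡14 → O
F(5): 25·5+0=125≡21 → V

HTVKPGFOV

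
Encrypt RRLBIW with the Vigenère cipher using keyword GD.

Repeat the key across the message: GDGDGD
R(17)+G(6): 23 → X
R(17)+D(3): 20 → U
L(11)+G(6): 17 → R
B(1)+D(3): 4 → E
I(8)+G(6): 14 → O
W(22)+D(3): 25 → Z

XUREOZ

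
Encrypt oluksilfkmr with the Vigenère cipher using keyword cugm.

Repeat the key across the message: cugmcugmcug
o(14)+c(2): 16 → q
l(11)+u(20): 31≡5 → f
u(20)+g(6): 26≡0 → a
k(10)+m(12): 22 → w
s(18)+c(2): 20 → u
i(8)+u(20): 28≡2 → c
l(11)+g(6): 17 → r
f(5)+m(12): 17 → r
k(10)+c(2): 12 → m
m(12)+u(20): 32≡6 → g
r(17)+g(6): 23 → x

qfawucrrmgx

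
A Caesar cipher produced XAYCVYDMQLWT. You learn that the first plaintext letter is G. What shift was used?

From the crib: X(23)−G(6)=17, so the shift is 17.

17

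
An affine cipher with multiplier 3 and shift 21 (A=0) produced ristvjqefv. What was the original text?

The inverse of 3 mod 26 is 9, since 3·9=27≡1. Apply D(y)=9·(y−21) mod 26:
r(17): 9·(17−21)=-36≡16 → q
i(8): 9·(8−21)=-117≡13 → n
s(18): 9·(18−21)=-27≡25 → z
t(19): 9·(19−21)=-18≡8 → i
v(21): 9·(21−21)=0 → a
j(9): 9·(9−21)=-108≡22 → w
q(16): 9·(16−21)=-45≡7 → h
e(4): 9·(4−21)=-153≡3 → d
f(5): 9·(5−21)=-144≡12 → m
v(21): 9·(21−21)=0 → a

qnziawhdma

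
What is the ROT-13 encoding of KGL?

K(10): 10+13=23 → X
G(6): 6+13=19 → T
L(11): 11+13=24 → Y

XTY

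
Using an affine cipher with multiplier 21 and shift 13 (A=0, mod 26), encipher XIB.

CZI

X(23): 21·23+13=496≡2 → C
I(8): 21·8+13=181≡25 → Z
B(1): 21·1+13=34≡8 → I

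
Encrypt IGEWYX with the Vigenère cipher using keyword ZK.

Repeat the key across the message: ZKZKZK
I(8)+Z(25): 33≡7 → H
G(6)+K(10): 16 → Q
E(4)+Z(25): 29≡3 → D
W(22)+K(10): 32≡6 → G
Y(24)+Z(25): 49≡23 → X
X(23)+K(10): 33≡7 → H

HQDGXH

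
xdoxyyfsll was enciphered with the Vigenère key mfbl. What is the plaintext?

Repeat the key across the ciphertext: mfblmfblmf
x(23)−m(12): 11 → l
d(3)−f(5): -2≡24 → y
o(14)−b(1): 13 → n
x(23)−l(11): 12 → m
y(24)−m(12): 12 → m
y(24)−f(5): 19 → t
f(5)−b(1): 4 → e
s(18)−l(11): 7 → h
l(11)−m(12): -1≡25 → z
l(11)−f(5): 6 → g

lynmmtehzg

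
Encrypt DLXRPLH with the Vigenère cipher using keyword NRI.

Repeat the key across the message: NRINRIN
D(3)+N(13): 16 → Q
L(11)+R(17): 28≡2 → C
X(23)+I(8): 31≡5 → F
R(17)+N(13): 30≡4 → E
P(15)+R(17): 32≡6 → G
L(11)+I(8): 19 → T
H(7)+N(13): 20 → U

QCFEGTU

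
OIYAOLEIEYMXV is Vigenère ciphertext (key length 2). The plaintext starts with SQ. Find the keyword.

WS

Subtract each crib letter from the matching ciphertext letter (mod 26):
O(14)−S(18)=-4≡22 → W
I(8)−Q(16)=-8≡18 → S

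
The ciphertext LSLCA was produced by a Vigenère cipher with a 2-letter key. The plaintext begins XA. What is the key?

OS

Subtract each crib letter from the matching ciphertext letter (mod 26):
L(11)−X(23)=-12≡14 → O
S(18)−A(0)=18 → S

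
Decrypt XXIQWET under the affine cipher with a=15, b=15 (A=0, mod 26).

The inverse of 15 mod 26 is 7, since 15·7=105≡1. Apply D(y)=7·(y−15) mod 26:
X(23): 7·(23−15)=56≡4 → E
X(23): 7·(23−15)=56≡4 → E
I(8): 7·(8−15)=-49≡3 → D
Q(16): 7·(16−15)=7 → H
W(22): 7·(22−15)=49≡23 → X
E(4): 7·(4−15)=-77≡1 → B
T(19): 7·(19−15)=28≡2 → C

EEDHXBC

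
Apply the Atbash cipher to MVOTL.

M(12) → N(13)
V(21) → E(4)
O(14) → L(11)
T(19) → G(6)
L(11) → O(14)

NELGO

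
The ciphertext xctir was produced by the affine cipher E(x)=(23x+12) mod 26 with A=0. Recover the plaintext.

The inverse of 23 mod 26 is 17, since 23·17=391≡1. Apply D(y)=17·(y−12) mod 26:
x(23): 17·(23−12)=187≡5 → f
c(2): 17·(2−12)=-170≡12 → m
t(19): 17·(19−12)=119≡15 → p
i(8): 17·(8−12)=-68≡10 → k
r(17): 17·(17−12)=85≡7 → h

fmpkh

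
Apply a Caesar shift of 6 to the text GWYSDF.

G(6): 6+6=12 → M
W(22): 22+6=28≡2 → C
Y(24): 24+6=30≡4 → E
S(18): 18+6=24 → Y
D(3): 3+6=9 → J
F(5): 5+6=11 → L

MCEYJL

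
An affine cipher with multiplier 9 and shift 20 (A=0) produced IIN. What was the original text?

QQF

The inverse of 9 mod 26 is 3, since 9·3=27≡1. Apply D(y)=3·(y−20) mod 26:
I(8): 3·(8−20)=-36≡16 → Q
I(8): 3·(8−20)=-36≡16 → Q
N(13): 3·(13−20)=-21≡5 → F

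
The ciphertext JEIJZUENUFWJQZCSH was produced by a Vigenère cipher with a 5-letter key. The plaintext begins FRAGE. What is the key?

ENIDV

Subtract each crib letter from the matching ciphertext letter (mod 26):
J(9)−F(5)=4 → E
E(4)−R(17)=-13≡13 → N
I(8)−A(0)=8 → I
J(9)−G(6)=3 → D
Z(25)−E(4)=21 → V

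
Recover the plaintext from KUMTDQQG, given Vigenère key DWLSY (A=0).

Repeat the key across the ciphertext: DWLSYDWL
K(10)−D(3): 7 → H
U(20)−W(22): -2≡24 → Y
M(12)−L(11): 1 → B
T(19)−S(18): 1 → B
D(3)−Y(24): -21≡5 → F
Q(16)−D(3): 13 → N
Q(16)−W(22): -6≡20 → U
G(6)−L(11): -5≡21 → V

HYBBFNUV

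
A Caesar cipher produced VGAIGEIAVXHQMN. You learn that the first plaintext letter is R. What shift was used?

4

From the crib: V(21)−R(17)=4, so the shift is 4.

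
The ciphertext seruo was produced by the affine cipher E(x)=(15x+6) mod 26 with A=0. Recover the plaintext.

The inverse of 15 mod 26 is 7, since 15·7=105≡1. Apply D(y)=7·(y−6) mod 26:
s(18): 7·(18−6)=84≡6 → g
e(4): 7·(4−6)=-14≡12 → m
r(17): 7·(17−6)=77≡25 → z
u(20): 7·(20−6)=98≡20 → u
o(14): 7·(14−6)=56≡4 → e

gmzue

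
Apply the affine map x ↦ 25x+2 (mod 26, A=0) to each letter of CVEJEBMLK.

C(2): 25·2+2=52≡0 → A
V(21): 25·21+2=527≡7 → H
E(4): 25·4+2=102≡24 → Y
J(9): 25·9+2=227≡19 → T
E(4): 25·4+2=102≡24 → Y
B(1): 25·1+2=27≡1 → B
M(12): 25·12+2=302≡16 → Q
L(11): 25·11+2=277≡17 → R
K(10): 25·10+2=252≡18 → S

AHYTYBQRS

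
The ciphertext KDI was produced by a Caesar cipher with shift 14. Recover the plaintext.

K(10): 10−14=-4≡22 → W
D(3): 3−14=-11≡15 → P
I(8): 8−14=-6≡20 → U

WPU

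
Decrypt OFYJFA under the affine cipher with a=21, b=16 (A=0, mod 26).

QXORXY

The inverse of 21 mod 26 is 5, since 21·5=105≡1. Apply D(y)=5·(y−16) mod 26:
O(14): 5·(14−16)=-10≡16 → Q
F(5): 5·(5−16)=-55≡23 → X
Y(24): 5·(24−16)=40≡14 → O
J(9): 5·(9−16)=-35≡17 → R
F(5): 5·(5−16)=-55≡23 → X
A(0): 5·(0−16)=-80≡24 → Y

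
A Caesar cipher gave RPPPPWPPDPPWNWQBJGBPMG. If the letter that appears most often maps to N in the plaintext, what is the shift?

The most frequent ciphertext letter is P (appears 9 times).
P is position 15; N is position 13.
Shift = 2.

2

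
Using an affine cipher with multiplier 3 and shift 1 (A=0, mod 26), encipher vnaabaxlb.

v(21): 3·21+1=64≡12 → m
n(13): 3·13+1=40≡14 → o
a(0): 3·0+1=1 → b
a(0): 3·0+1=1 → b
b(1): 3·1+1=4 → e
a(0): 3·0+1=1 → b
x(23): 3·23+1=70≡18 → s
l(11): 3·11+1=34≡8 → i
b(1): 3·1+1=4 → e

mobbebsie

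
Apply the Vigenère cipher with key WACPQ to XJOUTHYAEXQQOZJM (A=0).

TJQJJDYCTNMQQOZI

Repeat the key across the message: WACPQWACPQWACPQW
X(23)+W(22): 45≡19 → T
J(9)+A(0): 9 → J
O(14)+C(2): 16 → Q
U(20)+P(15): 35≡9 → J
T(19)+Q(16): 35≡9 → J
H(7)+W(22): 29≡3 → D
Y(24)+A(0): 24 → Y
A(0)+C(2): 2 → C
E(4)+P(15): 19 → T
X(23)+Q(16): 39≡13 → N
Q(16)+W(22): 38≡12 → M
Q(16)+A(0): 16 → Q
O(14)+C(2): 16 → Q
Z(25)+P(15): 40≡14 → O
J(9)+Q(16): 25 → Z
M(12)+W(22): 34≡8 → I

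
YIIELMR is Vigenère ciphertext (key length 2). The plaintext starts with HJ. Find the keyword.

Subtract each crib letter from the matching ciphertext letter (mod 26):
Y(24)−H(7)=17 → R
I(8)−J(9)=-1≡25 → Z

RZ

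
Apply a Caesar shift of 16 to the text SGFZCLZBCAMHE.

IWVPSBPRSQCXU

S(18): 18+16=34≡8 → I
G(6): 6+16=22 → W
F(5): 5+16=21 → V
Z(25): 25+16=41≡15 → P
C(2): 2+16=18 → S
L(11): 11+16=27≡1 → B
Z(25): 25+16=41≡15 → P
B(1): 1+16=17 → R
C(2): 2+16=18 → S
A(0): 0+16=16 → Q
M(12): 12+16=28≡2 → C
H(7): 7+16=23 → X
E(4): 4+16=20 → U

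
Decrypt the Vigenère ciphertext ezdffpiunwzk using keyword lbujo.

Repeat the key across the ciphertext: lbujolbujolb
e(4)−l(11): -7≡19 → t
z(25)−b(1): 24 → y
d(3)−u(20): -17≡9 → j
f(5)−j(9): -4≡22 → w
f(5)−o(14): -9≡17 → r
p(15)−l(11): 4 → e
i(8)−b(1): 7 → h
u(20)−u(20): 0 → a
n(13)−j(9): 4 → e
w(22)−o(14): 8 → i
z(25)−l(11): 14 → o
k(10)−b(1): 9 → j

tyjwrehaeioj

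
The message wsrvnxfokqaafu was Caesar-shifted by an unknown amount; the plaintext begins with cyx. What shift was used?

From the crib: w(22)−c(2)=20, so the shift is 20.

20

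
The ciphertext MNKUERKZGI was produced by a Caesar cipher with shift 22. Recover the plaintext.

QROYIVODKM

M(12): 12−22=-10≡16 → Q
N(13): 13−22=-9≡17 → R
K(10): 10−22=-12≡14 → O
U(20): 20−22=-2≡24 → Y
E(4): 4−22=-18≡8 → I
R(17): 17−22=-5≡21 → V
K(10): 10−22=-12≡14 → O
Z(25): 25−22=3 → D
G(6): 6−22=-16≡10 → K
I(8): 8−22=-14≡12 → M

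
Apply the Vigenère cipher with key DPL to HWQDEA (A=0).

KLBGTL

Repeat the key across the message: DPLDPL
H(7)+D(3): 10 → K
W(22)+P(15): 37≡11 → L
Q(16)+L(11): 27≡1 → B
D(3)+D(3): 6 → G
E(4)+P(15): 19 → T
A(0)+L(11): 11 → L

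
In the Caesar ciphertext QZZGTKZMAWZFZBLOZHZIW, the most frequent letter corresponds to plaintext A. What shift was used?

The most frequent ciphertext letter is Z (appears 7 times).
Z is position 25; A is position 0.
Shift = 25.

25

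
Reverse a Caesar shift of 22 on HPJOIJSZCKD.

H(7): 7−22=-15≡11 → L
P(15): 15−22=-7≡19 → T
J(9): 9−22=-13≡13 → N
O(14): 14−22=-8≡18 → S
I(8): 8−22=-14≡12 → M
J(9): 9−22=-13≡13 → N
S(18): 18−22=-4≡22 → W
Z(25): 25−22=3 → D
C(2): 2−22=-20≡6 → G
K(10): 10−22=-12≡14 → O
D(3): 3−22=-19≡7 → H

LTNSMNWDGOH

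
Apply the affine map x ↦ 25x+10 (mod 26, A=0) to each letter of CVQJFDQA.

IPUBFHUK

C(2): 25·2+10=60≡8 → I
V(21): 25·21+10=535≡15 → P
Q(16): 25·16+10=410≡20 → U
J(9): 25·9+10=235≡1 → B
F(5): 25·5+10=135≡5 → F
D(3): 25·3+10=85≡7 → H
Q(16): 25·16+10=410≡20 → U
A(0): 25·0+10=10 → K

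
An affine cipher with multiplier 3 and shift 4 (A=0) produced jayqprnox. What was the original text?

The inverse of 3 mod 26 is 9, since 3·9=27≡1. Apply D(y)=9·(y−4) mod 26:
j(9): 9·(9−4)=45≡19 → t
a(0): 9·(0−4)=-36≡16 → q
y(24): 9·(24−4)=180≡24 → y
q(16): 9·(16−4)=108≡4 → e
p(15): 9·(15−4)=99≡21 → v
r(17): 9·(17−4)=117≡13 → n
n(13): 9·(13−4)=81≡3 → d
o(14): 9·(14−4)=90≡12 → m
x(23): 9·(23−4)=171≡15 → p

tqyevndmp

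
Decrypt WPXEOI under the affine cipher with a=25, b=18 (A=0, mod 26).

WDVOEK

The inverse of 25 mod 26 is 25, since 25·25=625≡1. Apply D(y)=25·(y−18) mod 26:
W(22): 25·(22−18)=100≡22 → W
P(15): 25·(15−18)=-75≡3 → D
X(23): 25·(23−18)=125≡21 → V
E(4): 25·(4−18)=-350≡14 → O
O(14): 25·(14−18)=-100≡4 → E
I(8): 25·(8−18)=-250≡10 → K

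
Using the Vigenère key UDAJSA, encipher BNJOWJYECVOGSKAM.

Repeat the key across the message: UDAJSAUDAJSAUDAJ
B(1)+U(20): 21 → V
N(13)+D(3): 16 → Q
J(9)+A(0): 9 → J
O(14)+J(9): 23 → X
W(22)+S(18): 40≡14 → O
J(9)+A(0): 9 → J
Y(24)+U(20): 44≡18 → S
E(4)+D(3): 7 → H
C(2)+A(0): 2 → C
V(21)+J(9): 30≡4 → E
O(14)+S(18): 32≡6 → G
G(6)+A(0): 6 → G
S(18)+U(20): 38≡12 → M
K(10)+D(3): 13 → N
A(0)+A(0): 0 → A
M(12)+J(9): 21 → V

VQJXOJSHCEGGMNAV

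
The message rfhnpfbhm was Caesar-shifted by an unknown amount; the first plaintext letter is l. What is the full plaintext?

From the crib: r(17)−l(11)=6, so the shift is 6.
Subtract 6 from each ciphertext letter:
r(17): 17−6=11 → l
f(5): 5−6=-1≡25 → z
h(7): 7−6=1 → b
n(13): 13−6=7 → h
p(15): 15−6=9 → j
f(5): 5−6=-1≡25 → z
b(1): 1−6=-5≡21 → v
h(7): 7−6=1 → b
m(12): 12−6=6 → g

lzbhjzvbg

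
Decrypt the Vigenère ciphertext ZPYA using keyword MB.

Repeat the key across the ciphertext: MBMB
Z(25)−M(12): 13 → N
P(15)−B(1): 14 → O
Y(24)−M(12): 12 → M
A(0)−B(1): -1≡25 → Z

NOMZ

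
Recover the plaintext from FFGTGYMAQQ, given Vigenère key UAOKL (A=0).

Repeat the key across the ciphertext: UAOKLUAOKL
F(5)−U(20): -15≡11 → L
F(5)−A(0): 5 → F
G(6)−O(14): -8≡18 → S
T(19)−K(10): 9 → J
G(6)−L(11): -5≡21 → V
Y(24)−U(20): 4 → E
M(12)−A(0): 12 → M
A(0)−O(14): -14≡12 → M
Q(16)−K(10): 6 → G
Q(16)−L(11): 5 → F

LFSJVEMMGF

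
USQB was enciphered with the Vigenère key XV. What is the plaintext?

XXTG

Repeat the key across the ciphertext: XVXV
U(20)−X(23): -3≡23 → X
S(18)−V(21): -3≡23 → X
Q(16)−X(23): -7≡19 → T
B(1)−V(21): -20≡6 → G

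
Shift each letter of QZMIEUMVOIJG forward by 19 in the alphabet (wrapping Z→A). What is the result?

JSFBXNFOHBCZ

Q(16): 16+19=35≡9 → J
Z(25): 25+19=44≡18 → S
M(12): 12+19=31≡5 → F
I(8): 8+19=27≡1 → B
E(4): 4+19=23 → X
U(20): 20+19=39≡13 → N
M(12): 12+19=31≡5 → F
V(21): 21+19=40≡14 → O
O(14): 14+19=33≡7 → H
I(8): 8+19=27≡1 → B
J(9): 9+19=28≡2 → C
G(6): 6+19=25 → Z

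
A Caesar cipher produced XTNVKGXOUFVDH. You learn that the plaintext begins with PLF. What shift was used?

From the crib: X(23)−P(15)=8, so the shift is 8.

8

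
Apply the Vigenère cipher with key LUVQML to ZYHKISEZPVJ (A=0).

Repeat the key across the message: LUVQMLLUVQM
Z(25)+L(11): 36≡10 → K
Y(24)+U(20): 44≡18 → S
H(7)+V(21): 28≡2 → C
K(10)+Q(16): 26≡0 → A
I(8)+M(12): 20 → U
S(18)+L(11): 29≡3 → D
E(4)+L(11): 15 → P
Z(25)+U(20): 45≡19 → T
P(15)+V(21): 36≡10 → K
V(21)+Q(16): 37≡11 → L
J(9)+M(12): 21 → V

KSCAUDPTKLV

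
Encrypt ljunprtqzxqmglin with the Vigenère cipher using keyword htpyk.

Repeat the key across the message: htpykhtpykhtpykh
l(11)+h(7): 18 → s
j(9)+t(19): 28≡2 → c
u(20)+p(15): 35≡9 → j
n(13)+y(24): 37≡11 → l
p(15)+k(10): 25 → z
r(17)+h(7): 24 → y
t(19)+t(19): 38≡12 → m
q(16)+p(15): 31≡5 → f
z(25)+y(24): 49≡23 → x
x(23)+k(10): 33≡7 → h
q(16)+h(7): 23 → x
m(12)+t(19): 31≡5 → f
g(6)+p(15): 21 → v
l(11)+y(24): 35≡9 → j
i(8)+k(10): 18 → s
n(13)+h(7): 20 → u

scjlzymfxhxfvjsu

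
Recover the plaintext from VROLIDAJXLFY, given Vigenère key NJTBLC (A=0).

Repeat the key across the ciphertext: NJTBLCNJTBLC
V(21)−N(13): 8 → I
R(17)−J(9): 8 → I
O(14)−T(19): -5≡21 → V
L(11)−B(1): 10 → K
I(8)−L(11): -3≡23 → X
D(3)−C(2): 1 → B
A(0)−N(13): -13≡13 → N
J(9)−J(9): 0 → A
X(23)−T(19): 4 → E
L(11)−B(1): 10 → K
F(5)−L(11): -6≡20 → U
Y(24)−C(2): 22 → W

IIVKXBNAEKUW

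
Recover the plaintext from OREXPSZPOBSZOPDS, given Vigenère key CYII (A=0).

MTWPNURHMDKRMRVK

Repeat the key across the ciphertext: CYIICYIICYIICYII
O(14)−C(2): 12 → M
R(17)−Y(24): -7≡19 → T
E(4)−I(8): -4≡22 → W
X(23)−I(8): 15 → P
P(15)−C(2): 13 → N
S(18)−Y(24): -6≡20 → U
Z(25)−I(8): 17 → R
P(15)−I(8): 7 → H
O(14)−C(2): 12 → M
B(1)−Y(24): -23≡3 → D
S(18)−I(8): 10 → K
Z(25)−I(8): 17 → R
O(14)−C(2): 12 → M
P(15)−Y(24): -9≡17 → R
D(3)−I(8): -5≡21 → V
S(18)−I(8): 10 → K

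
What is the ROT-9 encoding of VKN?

ETW

V(21): 21+9=30≡4 → E
K(10): 10+9=19 → T
N(13): 13+9=22 → W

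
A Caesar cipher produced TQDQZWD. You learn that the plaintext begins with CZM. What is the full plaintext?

From the crib: T(19)−C(2)=17, so the shift is 17.
Subtract 17 from each ciphertext letter:
T(19): 19−17=2 → C
Q(16): 16−17=-1≡25 → Z
D(3): 3−17=-14≡12 → M
Q(16): 16−17=-1≡25 → Z
Z(25): 25−17=8 → I
W(22): 22−17=5 → F
D(3): 3−17=-14≡12 → M

CZMZIFM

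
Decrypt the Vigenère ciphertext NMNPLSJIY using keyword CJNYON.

Repeat the key across the ciphertext: CJNYONCJN
N(13)−C(2): 11 → L
M(12)−J(9): 3 → D
N(13)−N(13): 0 → A
P(15)−Y(24): -9≡17 → R
L(11)−O(14): -3≡23 → X
S(18)−N(13): 5 → F
J(9)−C(2): 7 → H
I(8)−J(9): -1≡25 → Z
Y(24)−N(13): 11 → L

LDARXFHZL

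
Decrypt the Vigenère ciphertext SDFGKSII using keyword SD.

AANDSPQF

Repeat the key across the ciphertext: SDSDSDSD
S(18)−S(18): 0 → A
D(3)−D(3): 0 → A
F(5)−S(18): -13≡13 → N
G(6)−D(3): 3 → D
K(10)−S(18): -8≡18 → S
S(18)−D(3): 15 → P
I(8)−S(18): -10≡16 → Q
I(8)−D(3): 5 → F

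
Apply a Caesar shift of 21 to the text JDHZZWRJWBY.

J(9): 9+21=30≡4 → E
D(3): 3+21=24 → Y
H(7): 7+21=28≡2 → C
Z(25): 25+21=46≡20 → U
Z(25): 25+21=46≡20 → U
W(22): 22+21=43≡17 → R
R(17): 17+21=38≡12 → M
J(9): 9+21=30≡4 → E
W(22): 22+21=43≡17 → R
B(1): 1+21=22 → W
Y(24): 24+21=45≡19 → T

EYCUURMERWT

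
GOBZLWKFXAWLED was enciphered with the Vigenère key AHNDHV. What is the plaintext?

Repeat the key across the ciphertext: AHNDHVAHNDHVAH
G(6)−A(0): 6 → G
O(14)−H(7): 7 → H
B(1)−N(13): -12≡14 → O
Z(25)−D(3): 22 → W
L(11)−H(7): 4 → E
W(22)−V(21): 1 → B
K(10)−A(0): 10 → K
F(5)−H(7): -2≡24 → Y
X(23)−N(13): 10 → K
A(0)−D(3): -3≡23 → X
W(22)−H(7): 15 → P
L(11)−V(21): -10≡16 → Q
E(4)−A(0): 4 → E
D(3)−H(7): -4≡22 → W

GHOWEBKYKXPQEW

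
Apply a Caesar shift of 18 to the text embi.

e(4): 4+18=22 → w
m(12): 12+18=30≡4 → e
b(1): 1+18=19 → t
i(8): 8+18=26≡0 → a

weta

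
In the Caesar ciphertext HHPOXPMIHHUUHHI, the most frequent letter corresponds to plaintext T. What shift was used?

The most frequent ciphertext letter is H (appears 6 times).
H is position 7; T is position 19.
Shift = -12≡14.

14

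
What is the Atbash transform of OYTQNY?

LBGJMB

O(14) → L(11)
Y(24) → B(1)
T(19) → G(6)
Q(16) → J(9)
N(13) → M(12)
Y(24) → B(1)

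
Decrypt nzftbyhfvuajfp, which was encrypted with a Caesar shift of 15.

ykqemjsqgfluqa

n(13): 13−15=-2≡24 → y
z(25): 25−15=10 → k
f(5): 5−15=-10≡16 → q
t(19): 19−15=4 → e
b(1): 1−15=-14≡12 → m
y(24): 24−15=9 → j
h(7): 7−15=-8≡18 → s
f(5): 5−15=-10≡16 → q
v(21): 21−15=6 → g
u(20): 20−15=5 → f
a(0): 0−15=-15≡11 → l
j(9): 9−15=-6≡20 → u
f(5): 5−15=-10≡16 → q
p(15): 15−15=0 → a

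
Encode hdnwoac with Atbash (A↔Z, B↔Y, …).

h(7) → s(18)
d(3) → w(22)
n(13) → m(12)
w(22) → d(3)
o(14) → l(11)
a(0) → z(25)
c(2) → x(23)

swmdlzx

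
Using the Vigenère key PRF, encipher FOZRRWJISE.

UFEGIBYZXT

Repeat the key across the message: PRFPRFPRFP
F(5)+P(15): 20 → U
O(14)+R(17): 31≡5 → F
Z(25)+F(5): 30≡4 → E
R(17)+P(15): 32≡6 → G
R(17)+R(17): 34≡8 → I
W(22)+F(5): 27≡1 → B
J(9)+P(15): 24 → Y
I(8)+R(17): 25 → Z
S(18)+F(5): 23 → X
E(4)+P(15): 19 → T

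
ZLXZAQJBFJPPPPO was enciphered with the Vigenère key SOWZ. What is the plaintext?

Repeat the key across the ciphertext: SOWZSOWZSOWZSOW
Z(25)−S(18): 7 → H
L(11)−O(14): -3≡23 → X
X(23)−W(22): 1 → B
Z(25)−Z(25): 0 → A
A(0)−S(18): -18≡8 → I
Q(16)−O(14): 2 → C
J(9)−W(22): -13≡13 → N
B(1)−Z(25): -24≡2 → C
F(5)−S(18): -13≡13 → N
J(9)−O(14): -5≡21 → V
P(15)−W(22): -7≡19 → T
P(15)−Z(25): -10≡16 → Q
P(15)−S(18): -3≡23 → X
P(15)−O(14): 1 → B
O(14)−W(22): -8≡18 → S

HXBAICNCNVTQXBS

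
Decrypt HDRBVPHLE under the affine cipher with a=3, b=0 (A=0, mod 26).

LBXJHFLVK

The inverse of 3 mod 26 is 9, since 3·9=27≡1. Apply D(y)=9·(y−0) mod 26:
H(7): 9·(7−0)=63≡11 → L
D(3): 9·(3−0)=27≡1 → B
R(17): 9·(17−0)=153≡23 → X
B(1): 9·(1−0)=9 → J
V(21): 9·(21−0)=189≡7 → H
P(15): 9·(15−0)=135≡5 → F
H(7): 9·(7−0)=63≡11 → L
L(11): 9·(11−0)=99≡21 → V
E(4): 9·(4−0)=36≡10 → K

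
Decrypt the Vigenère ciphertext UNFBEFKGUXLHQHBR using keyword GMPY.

OBQDYTVIOLWJKVMT

Repeat the key across the ciphertext: GMPYGMPYGMPYGMPY
U(20)−G(6): 14 → O
N(13)−M(12): 1 → B
F(5)−P(15): -10≡16 → Q
B(1)−Y(24): -23≡3 → D
E(4)−G(6): -2≡24 → Y
F(5)−M(12): -7≡19 → T
K(10)−P(15): -5≡21 → V
G(6)−Y(24): -18≡8 → I
U(20)−G(6): 14 → O
X(23)−M(12): 11 → L
L(11)−P(15): -4≡22 → W
H(7)−Y(24): -17≡9 → J
Q(16)−G(6): 10 → K
H(7)−M(12): -5≡21 → V
B(1)−P(15): -14≡12 → M
R(17)−Y(24): -7≡19 → T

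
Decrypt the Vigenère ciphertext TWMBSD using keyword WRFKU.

Repeat the key across the ciphertext: WRFKUW
T(19)−W(22): -3≡23 → X
W(22)−R(17): 5 → F
M(12)−F(5): 7 → H
B(1)−K(10): -9≡17 → R
S(18)−U(20): -2≡24 → Y
D(3)−W(22): -19≡7 → H

XFHRYH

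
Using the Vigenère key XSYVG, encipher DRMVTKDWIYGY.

Repeat the key across the message: XSYVGXSYVGXS
D(3)+X(23): 26≡0 → A
R(17)+S(18): 35≡9 → J
M(12)+Y(24): 36≡10 → K
V(21)+V(21): 42≡16 → Q
T(19)+G(6): 25 → Z
K(10)+X(23): 33≡7 → H
D(3)+S(18): 21 → V
W(22)+Y(24): 46≡20 → U
I(8)+V(21): 29≡3 → D
Y(24)+G(6): 30≡4 → E
G(6)+X(23): 29≡3 → D
Y(24)+S(18): 42≡16 → Q

AJKQZHVUDEDQ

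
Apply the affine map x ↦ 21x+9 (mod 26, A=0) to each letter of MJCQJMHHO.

BQZHQBAAR

M(12): 21·12+9=261≡1 → B
J(9): 21·9+9=198≡16 → Q
C(2): 21·2+9=51≡25 → Z
Q(16): 21·16+9=345≡7 → H
J(9): 21·9+9=198≡16 → Q
M(12): 21·12+9=261≡1 → B
H(7): 21·7+9=156≡0 → A
H(7): 21·7+9=156≡0 → A
O(14): 21·14+9=303≡17 → R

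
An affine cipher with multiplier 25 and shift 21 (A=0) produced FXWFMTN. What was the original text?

The inverse of 25 mod 26 is 25, since 25·25=625≡1. Apply D(y)=25·(y−21) mod 26:
F(5): 25·(5−21)=-400≡16 → Q
X(23): 25·(23−21)=50≡24 → Y
W(22): 25·(22−21)=25 → Z
F(5): 25·(5−21)=-400≡16 → Q
M(12): 25·(12−21)=-225≡9 → J
T(19): 25·(19−21)=-50≡2 → C
N(13): 25·(13−21)=-200≡8 → I

QYZQJCI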